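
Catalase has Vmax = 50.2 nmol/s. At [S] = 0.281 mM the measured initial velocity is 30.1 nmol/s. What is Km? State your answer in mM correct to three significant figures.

0.188 mM

From v = Vmax[S]/(Km+[S]), Km = [S](Vmax − v)/v.
Km = 0.281 × (50.2 − 30.1) / 30.1 = 5.648/30.1 = 0.188 mM.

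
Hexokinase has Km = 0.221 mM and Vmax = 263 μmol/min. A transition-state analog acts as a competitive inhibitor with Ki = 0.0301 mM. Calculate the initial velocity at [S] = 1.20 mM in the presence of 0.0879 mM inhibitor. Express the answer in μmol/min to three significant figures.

With α = 1 + [I]/Ki = 1 + 0.0879/0.0301 = 3.920, the competitive rate law is v = Vmax[S] / (αKm + [S]).
v = 263×1.20 / (3.920×0.221 + 1.20) = 315.6/2.066 = 153 μmol/min.

153 μmol/min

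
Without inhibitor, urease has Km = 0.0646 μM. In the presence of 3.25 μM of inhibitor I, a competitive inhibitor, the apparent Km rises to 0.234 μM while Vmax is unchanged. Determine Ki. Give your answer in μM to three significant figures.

Competitive: Km,app = α·Km with α = 1 + [I]/Ki.
α = Km,app/Km = 0.234/0.0646 = 3.622.
Ki = [I]/(α − 1) = 3.25/2.622 = 1.24 μM.

1.24 μM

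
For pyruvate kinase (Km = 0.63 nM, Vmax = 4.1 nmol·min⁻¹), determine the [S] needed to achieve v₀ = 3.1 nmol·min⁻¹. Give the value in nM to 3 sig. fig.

1.95 nM

The required fractional saturation is v/Vmax = 3.1/4.1 = 0.7561.
Then [S]/(Km+[S]) = 0.7561 ⇒ [S] = 0.63 × 0.7561/(1 − 0.7561) = 1.95 nM.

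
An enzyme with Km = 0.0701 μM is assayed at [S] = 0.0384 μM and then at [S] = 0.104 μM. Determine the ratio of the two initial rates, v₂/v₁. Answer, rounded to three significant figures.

1.69

Since Vmax cancels, v₂/v₁ = [S]₂(Km+[S]₁) / [S]₁(Km+[S]₂).
= 0.104×(0.0701+0.0384) / (0.0384×(0.0701+0.104)) = 0.01128/0.006685 = 1.69.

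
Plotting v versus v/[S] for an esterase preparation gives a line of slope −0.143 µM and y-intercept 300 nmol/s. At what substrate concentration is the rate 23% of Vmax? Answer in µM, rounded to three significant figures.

The Eadie–Hofstee slope gives Km = 0.143 µM (slope = −Km).
v/Vmax = [S]/(Km+[S]) = 0.23 ⇒ [S] = Km·0.23/(1−0.23) = 0.143 × 0.2987 = 0.0427 µM.

0.0427 µM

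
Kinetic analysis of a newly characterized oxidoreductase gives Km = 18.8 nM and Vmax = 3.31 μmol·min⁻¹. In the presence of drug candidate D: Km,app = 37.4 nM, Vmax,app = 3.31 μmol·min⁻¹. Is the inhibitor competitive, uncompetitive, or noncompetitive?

competitive

Km increases (18.8 → 37.4 nM) while Vmax is unchanged — the hallmark of competitive inhibition.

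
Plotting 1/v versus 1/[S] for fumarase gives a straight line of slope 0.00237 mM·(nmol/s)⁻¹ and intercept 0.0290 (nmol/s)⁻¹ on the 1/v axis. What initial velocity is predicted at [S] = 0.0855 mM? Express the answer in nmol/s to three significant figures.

The y-intercept is 1/Vmax, so Vmax = 1/0.0290 = 34.5 nmol/s.
The slope is Km/Vmax, so Km = 0.00237 × 34.5 = 0.0817 mM.
Then v = 34.5 × 0.0855/(0.0817 + 0.0855) = 17.6 nmol/s.

17.6 nmol/s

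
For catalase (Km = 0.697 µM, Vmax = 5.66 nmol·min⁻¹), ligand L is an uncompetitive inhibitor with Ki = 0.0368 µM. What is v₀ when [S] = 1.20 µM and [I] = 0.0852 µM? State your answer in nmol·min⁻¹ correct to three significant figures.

α = 1 + [I]/Ki = 1 + 0.0852/0.0368 = 3.315.
For an uncompetitive inhibitor, both parameters are divided by α, giving Vmax/α and Km/α: Km,app = 0.210 µM, Vmax,app = 1.71 nmol·min⁻¹.
v = Vmax,app·[S]/(Km,app + [S]) = 1.71 × 1.20/(0.210 + 1.20) = 1.45 nmol·min⁻¹.

1.45 nmol·min⁻¹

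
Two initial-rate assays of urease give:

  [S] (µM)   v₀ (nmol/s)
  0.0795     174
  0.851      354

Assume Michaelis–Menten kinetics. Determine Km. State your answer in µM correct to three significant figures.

0.102 µM

From v = Vmax[S]/(Km+[S]), each point gives Vmax = v(Km+[S])/[S].
Equating: 174(Km+0.0795)/0.0795 = 354(Km+0.851)/0.851.
2189·Km + 174 = 416.0·Km + 354, so (2189 − 416.0)·Km = 354 − 174.
Km = 180.0/1773 = 0.102 µM; then Vmax = 174(0.102+0.0795)/0.0795 = 396 nmol/s.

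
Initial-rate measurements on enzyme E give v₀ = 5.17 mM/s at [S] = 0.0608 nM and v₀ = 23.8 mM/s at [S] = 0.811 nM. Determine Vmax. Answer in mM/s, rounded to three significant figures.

In reciprocal form, 1/v = (Km/Vmax)·(1/[S]) + 1/Vmax. The two points give (1/[S], 1/v) = (16.45, 0.1934) and (1.233, 0.04202).
Slope = (0.1934 − 0.04202)/(16.45 − 1.233) = 0.009952; intercept = 0.1934 − 0.009952×16.45 = 0.02975.
Vmax = 1/intercept = 33.6 mM/s; Km = slope × Vmax = 0.009952 × 33.6 = 0.335 nM.

33.6 mM/s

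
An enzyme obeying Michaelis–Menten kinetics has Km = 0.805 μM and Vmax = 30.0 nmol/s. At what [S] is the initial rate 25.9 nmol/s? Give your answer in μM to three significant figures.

5.09 μM

The required fractional saturation is v/Vmax = 25.9/30.0 = 0.8633.
Then [S]/(Km+[S]) = 0.8633 ⇒ [S] = 0.805 × 0.8633/(1 − 0.8633) = 5.09 μM.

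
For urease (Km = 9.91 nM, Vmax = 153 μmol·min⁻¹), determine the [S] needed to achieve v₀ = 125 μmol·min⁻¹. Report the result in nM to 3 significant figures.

Rearranging v = Vmax[S]/(Km+[S]) gives [S] = Km·v/(Vmax − v).
[S] = 9.91 × 125 / (153 − 125) = 1239/28.00 = 44.2 nM.

44.2 nM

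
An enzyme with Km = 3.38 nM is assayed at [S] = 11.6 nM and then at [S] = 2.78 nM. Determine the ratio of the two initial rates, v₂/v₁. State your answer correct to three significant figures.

0.583

The fractional saturations are [S]/(Km+[S]) = 11.6/14.98 = 0.7744 and 2.78/6.160 = 0.4513.
v₂/v₁ is just their ratio: 0.4513/0.7744 = 0.583.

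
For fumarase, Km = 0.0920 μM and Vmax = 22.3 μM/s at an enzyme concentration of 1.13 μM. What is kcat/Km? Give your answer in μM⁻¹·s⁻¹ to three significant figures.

kcat = Vmax/[E]total = 22.3/1.13 = 19.7 s⁻¹.
kcat/Km = 19.7/0.0920 = 215 μM⁻¹·s⁻¹.

215 μM⁻¹·s⁻¹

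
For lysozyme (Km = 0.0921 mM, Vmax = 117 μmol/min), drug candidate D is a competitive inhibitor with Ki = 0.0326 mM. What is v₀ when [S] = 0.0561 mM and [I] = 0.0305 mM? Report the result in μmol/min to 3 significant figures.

With α = 1 + [I]/Ki = 1 + 0.0305/0.0326 = 1.936, the competitive rate law is v = Vmax[S] / (αKm + [S]).
v = 117×0.0561 / (1.936×0.0921 + 0.0561) = 6.564/0.2344 = 28.0 μmol/min.

28.0 μmol/min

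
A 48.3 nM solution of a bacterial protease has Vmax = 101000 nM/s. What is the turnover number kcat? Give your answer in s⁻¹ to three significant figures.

kcat = Vmax/[E]total = 101000 nM/s / 48.3 nM = 2090 s⁻¹.

2090 s⁻¹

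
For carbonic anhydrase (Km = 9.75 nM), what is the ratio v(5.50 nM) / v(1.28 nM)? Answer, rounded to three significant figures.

3.11

The fractional saturations are [S]/(Km+[S]) = 1.28/11.03 = 0.1160 and 5.50/15.25 = 0.3607.
v₂/v₁ is just their ratio: 0.3607/0.1160 = 3.11.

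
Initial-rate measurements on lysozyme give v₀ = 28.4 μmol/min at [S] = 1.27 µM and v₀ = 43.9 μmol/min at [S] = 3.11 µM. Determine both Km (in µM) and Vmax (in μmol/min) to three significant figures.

From v = Vmax[S]/(Km+[S]), each point gives Vmax = v(Km+[S])/[S].
Equating: 28.4(Km+1.27)/1.27 = 43.9(Km+3.11)/3.11.
22.36·Km + 28.4 = 14.12·Km + 43.9, so (22.36 − 14.12)·Km = 43.9 − 28.4.
Km = 15.50/8.246 = 1.88 µM; then Vmax = 28.4(1.88+1.27)/1.27 = 70.4 μmol/min.

Km = 1.88 µM; Vmax = 70.4 μmol/min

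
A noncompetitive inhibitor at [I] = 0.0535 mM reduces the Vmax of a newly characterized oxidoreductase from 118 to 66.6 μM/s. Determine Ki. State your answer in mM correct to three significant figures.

0.0693 mM

Noncompetitive: Vmax,app = Vmax/α with α = 1 + [I]/Ki.
α = Vmax/Vmax,app = 118/66.6 = 1.772.
Since α = 1 + [I]/Ki, [I]/Ki = 1.772 − 1 = 0.7718 and Ki = 0.0535/0.7718 = 0.0693 mM.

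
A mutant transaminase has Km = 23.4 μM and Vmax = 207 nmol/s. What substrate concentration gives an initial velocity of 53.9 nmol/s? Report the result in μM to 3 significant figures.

Rearranging v = Vmax[S]/(Km+[S]) gives [S] = Km·v/(Vmax − v).
[S] = 23.4 × 53.9 / (207 − 53.9) = 1261/153.1 = 8.24 μM.

8.24 μM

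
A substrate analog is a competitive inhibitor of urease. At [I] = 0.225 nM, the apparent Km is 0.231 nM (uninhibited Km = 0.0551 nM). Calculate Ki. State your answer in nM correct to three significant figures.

Competitive: Km,app = α·Km with α = 1 + [I]/Ki.
α = Km,app/Km = 0.231/0.0551 = 4.192.
Since α = 1 + [I]/Ki, [I]/Ki = 4.192 − 1 = 3.192 and Ki = 0.225/3.192 = 0.0705 nM.

0.0705 nM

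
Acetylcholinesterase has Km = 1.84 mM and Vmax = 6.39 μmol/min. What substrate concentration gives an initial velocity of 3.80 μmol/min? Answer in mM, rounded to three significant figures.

Rearranging v = Vmax[S]/(Km+[S]) gives [S] = Km·v/(Vmax − v).
[S] = 1.84 × 3.80 / (6.39 − 3.80) = 6.992/2.590 = 2.70 mM.

2.70 mM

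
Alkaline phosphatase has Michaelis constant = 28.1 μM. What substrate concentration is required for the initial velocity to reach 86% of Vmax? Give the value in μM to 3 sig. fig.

173 μM

v/Vmax = [S]/(Km+[S]) = 0.86, so [S] = Km·0.86/(1 − 0.86) = 28.1 × 6.143.
[S] = 173 μM.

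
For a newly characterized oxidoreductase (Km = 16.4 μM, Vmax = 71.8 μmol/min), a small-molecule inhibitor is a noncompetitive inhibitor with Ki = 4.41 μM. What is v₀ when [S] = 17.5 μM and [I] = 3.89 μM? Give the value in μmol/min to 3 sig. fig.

With α = 1 + [I]/Ki = 1 + 3.89/4.41 = 1.882, the noncompetitive rate law is v = (Vmax/α)·[S] / (Km + [S]).
v = (71.8/1.882)×17.5 / (16.4 + 17.5) = 667.6/33.90 = 19.7 μmol/min.

19.7 μmol/min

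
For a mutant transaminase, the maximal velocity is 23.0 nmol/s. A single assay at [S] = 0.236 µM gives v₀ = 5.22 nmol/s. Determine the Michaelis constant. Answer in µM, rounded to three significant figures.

0.804 µM

From v = Vmax[S]/(Km+[S]), Km = [S](Vmax − v)/v.
Km = 0.236 × (23.0 − 5.22) / 5.22 = 4.196/5.22 = 0.804 µM.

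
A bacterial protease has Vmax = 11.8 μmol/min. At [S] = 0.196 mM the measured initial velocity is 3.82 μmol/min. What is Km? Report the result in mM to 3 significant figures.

From v = Vmax[S]/(Km+[S]), Km = [S](Vmax − v)/v.
Km = 0.196 × (11.8 − 3.82) / 3.82 = 1.564/3.82 = 0.409 mM.

0.409 mM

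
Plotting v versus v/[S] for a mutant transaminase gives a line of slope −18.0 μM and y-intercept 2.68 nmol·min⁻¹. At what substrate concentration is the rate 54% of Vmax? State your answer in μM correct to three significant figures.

21.1 μM

The Eadie–Hofstee slope gives Km = 18.0 μM (slope = −Km).
v/Vmax = [S]/(Km+[S]) = 0.54 ⇒ [S] = Km·0.54/(1−0.54) = 18.0 × 1.174 = 21.1 μM.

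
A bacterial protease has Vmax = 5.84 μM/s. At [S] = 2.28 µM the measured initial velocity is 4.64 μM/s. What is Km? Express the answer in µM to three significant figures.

0.590 µM

v/Vmax = 4.64/5.84 = 0.7945 = [S]/(Km+[S]).
So Km + [S] = [S]/0.7945 = 2.870 µM, giving Km = 2.870 − 2.28 = 0.590 µM.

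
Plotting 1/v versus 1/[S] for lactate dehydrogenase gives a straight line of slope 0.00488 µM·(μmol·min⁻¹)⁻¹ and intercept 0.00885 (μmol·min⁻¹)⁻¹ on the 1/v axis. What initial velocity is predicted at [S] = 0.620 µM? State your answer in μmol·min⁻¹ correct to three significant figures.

59.8 μmol·min⁻¹

The y-intercept is 1/Vmax, so Vmax = 1/0.00885 = 113 μmol·min⁻¹.
The slope is Km/Vmax, so Km = 0.00488 × 113 = 0.551 µM.
Then v = 113 × 0.620/(0.551 + 0.620) = 59.8 μmol·min⁻¹.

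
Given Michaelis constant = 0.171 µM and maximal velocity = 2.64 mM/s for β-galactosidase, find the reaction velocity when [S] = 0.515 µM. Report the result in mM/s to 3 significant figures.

1.98 mM/s

[S]/(Km+[S]) = 0.515/0.6860 = 0.7507, the fractional saturation.
v = 0.7507 × Vmax = 0.7507 × 2.64 = 1.98 mM/s.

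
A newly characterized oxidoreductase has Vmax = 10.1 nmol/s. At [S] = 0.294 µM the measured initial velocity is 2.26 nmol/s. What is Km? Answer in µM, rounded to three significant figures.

1.02 µM

v/Vmax = 2.26/10.1 = 0.2238 = [S]/(Km+[S]).
So Km + [S] = [S]/0.2238 = 1.314 µM, giving Km = 1.314 − 0.294 = 1.02 µM.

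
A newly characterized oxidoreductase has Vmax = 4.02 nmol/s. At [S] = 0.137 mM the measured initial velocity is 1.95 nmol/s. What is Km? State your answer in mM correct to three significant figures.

0.145 mM

From v = Vmax[S]/(Km+[S]), Km = [S](Vmax − v)/v.
Km = 0.137 × (4.02 − 1.95) / 1.95 = 0.2836/1.95 = 0.145 mM.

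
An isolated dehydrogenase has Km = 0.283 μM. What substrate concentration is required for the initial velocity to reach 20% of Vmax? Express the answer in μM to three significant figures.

0.0707 μM

v/Vmax = [S]/(Km+[S]) = 0.2, so [S] = Km·0.2/(1 − 0.2) = 0.283 × 0.2500.
[S] = 0.0707 μM.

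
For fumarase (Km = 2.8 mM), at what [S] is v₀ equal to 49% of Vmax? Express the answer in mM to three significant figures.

v/Vmax = [S]/(Km+[S]) = 0.49, so [S] = Km·0.49/(1 − 0.49) = 2.8 × 0.9608.
[S] = 2.69 mM.

2.69 mM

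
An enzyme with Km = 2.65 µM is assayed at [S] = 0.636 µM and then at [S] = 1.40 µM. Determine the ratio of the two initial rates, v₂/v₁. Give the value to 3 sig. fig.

Since Vmax cancels, v₂/v₁ = [S]₂(Km+[S]₁) / [S]₁(Km+[S]₂).
= 1.40×(2.65+0.636) / (0.636×(2.65+1.40)) = 4.600/2.576 = 1.79.

1.79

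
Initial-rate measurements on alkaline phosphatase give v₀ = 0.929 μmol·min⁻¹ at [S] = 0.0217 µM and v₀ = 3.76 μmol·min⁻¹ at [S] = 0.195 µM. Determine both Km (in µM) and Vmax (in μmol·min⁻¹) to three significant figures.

Km = 0.120 µM; Vmax = 6.08 μmol·min⁻¹

From v = Vmax[S]/(Km+[S]), each point gives Vmax = v(Km+[S])/[S].
Equating: 0.929(Km+0.0217)/0.0217 = 3.76(Km+0.195)/0.195.
42.81·Km + 0.929 = 19.28·Km + 3.76, so (42.81 − 19.28)·Km = 3.76 − 0.929.
Km = 2.831/23.53 = 0.120 µM; then Vmax = 0.929(0.120+0.0217)/0.0217 = 6.08 μmol·min⁻¹.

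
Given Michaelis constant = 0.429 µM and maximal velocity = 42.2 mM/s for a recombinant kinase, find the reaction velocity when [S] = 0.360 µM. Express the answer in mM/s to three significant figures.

19.3 mM/s

[S]/(Km+[S]) = 0.360/0.7890 = 0.4563, the fractional saturation.
v = 0.4563 × Vmax = 0.4563 × 42.2 = 19.3 mM/s.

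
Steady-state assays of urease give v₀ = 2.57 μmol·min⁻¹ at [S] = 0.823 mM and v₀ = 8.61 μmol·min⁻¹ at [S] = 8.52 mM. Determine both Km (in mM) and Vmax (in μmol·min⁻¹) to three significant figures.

Km = 2.86 mM; Vmax = 11.5 μmol·min⁻¹

In reciprocal form, 1/v = (Km/Vmax)·(1/[S]) + 1/Vmax. The two points give (1/[S], 1/v) = (1.215, 0.3891) and (0.1174, 0.1161).
Slope = (0.3891 − 0.1161)/(1.215 − 0.1174) = 0.2487; intercept = 0.3891 − 0.2487×1.215 = 0.08696.
Vmax = 1/intercept = 11.5 μmol·min⁻¹; Km = slope × Vmax = 0.2487 × 11.5 = 2.86 mM.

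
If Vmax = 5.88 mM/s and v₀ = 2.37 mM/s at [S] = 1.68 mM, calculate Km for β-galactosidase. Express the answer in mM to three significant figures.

2.49 mM

v/Vmax = 2.37/5.88 = 0.4031 = [S]/(Km+[S]).
So Km + [S] = [S]/0.4031 = 4.168 mM, giving Km = 4.168 − 1.68 = 2.49 mM.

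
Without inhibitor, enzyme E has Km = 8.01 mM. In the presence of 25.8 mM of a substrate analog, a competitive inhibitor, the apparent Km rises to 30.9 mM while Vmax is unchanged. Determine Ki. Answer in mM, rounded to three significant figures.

Competitive: Km,app = α·Km with α = 1 + [I]/Ki.
α = Km,app/Km = 30.9/8.01 = 3.858.
Ki = [I]/(α − 1) = 25.8/2.858 = 9.03 mM.

9.03 mM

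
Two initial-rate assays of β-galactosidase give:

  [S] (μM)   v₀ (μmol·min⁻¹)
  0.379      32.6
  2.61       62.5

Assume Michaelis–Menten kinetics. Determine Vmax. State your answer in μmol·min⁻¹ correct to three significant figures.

74.0 μmol·min⁻¹

In reciprocal form, 1/v = (Km/Vmax)·(1/[S]) + 1/Vmax. The two points give (1/[S], 1/v) = (2.639, 0.03067) and (0.3831, 0.01600).
Slope = (0.03067 − 0.01600)/(2.639 − 0.3831) = 0.006507; intercept = 0.03067 − 0.006507×2.639 = 0.01351.
Vmax = 1/intercept = 74.0 μmol·min⁻¹; Km = slope × Vmax = 0.006507 × 74.0 = 0.482 μM.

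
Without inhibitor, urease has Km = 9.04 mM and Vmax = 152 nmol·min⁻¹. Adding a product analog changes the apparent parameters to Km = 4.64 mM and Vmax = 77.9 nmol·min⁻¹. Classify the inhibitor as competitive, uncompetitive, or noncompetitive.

uncompetitive

Both Km and Vmax decrease by the same factor (~1.95-fold) — characteristic of uncompetitive inhibition.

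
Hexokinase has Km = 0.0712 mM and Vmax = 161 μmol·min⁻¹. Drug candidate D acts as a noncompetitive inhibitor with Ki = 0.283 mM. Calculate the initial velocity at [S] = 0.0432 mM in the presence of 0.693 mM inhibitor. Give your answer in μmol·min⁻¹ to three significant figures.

17.6 μmol·min⁻¹

With α = 1 + [I]/Ki = 1 + 0.693/0.283 = 3.449, the noncompetitive rate law is v = (Vmax/α)·[S] / (Km + [S]).
v = (161/3.449)×0.0432 / (0.0712 + 0.0432) = 2.017/0.1144 = 17.6 μmol·min⁻¹.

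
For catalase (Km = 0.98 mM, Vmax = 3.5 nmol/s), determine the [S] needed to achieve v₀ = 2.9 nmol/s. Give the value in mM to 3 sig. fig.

4.74 mM

The required fractional saturation is v/Vmax = 2.9/3.5 = 0.8286.
Then [S]/(Km+[S]) = 0.8286 ⇒ [S] = 0.98 × 0.8286/(1 − 0.8286) = 4.74 mM.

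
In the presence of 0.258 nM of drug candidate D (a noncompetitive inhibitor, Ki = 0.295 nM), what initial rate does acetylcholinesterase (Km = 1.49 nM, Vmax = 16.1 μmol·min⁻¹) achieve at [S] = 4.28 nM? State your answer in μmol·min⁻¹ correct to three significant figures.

6.37 μmol·min⁻¹

α = 1 + [I]/Ki = 1 + 0.258/0.295 = 1.875.
For a noncompetitive inhibitor, Vmax is reduced to Vmax/α while Km is unchanged: Km,app = 1.49 nM, Vmax,app = 8.59 μmol·min⁻¹.
v = Vmax,app·[S]/(Km,app + [S]) = 8.59 × 4.28/(1.49 + 4.28) = 6.37 μmol·min⁻¹.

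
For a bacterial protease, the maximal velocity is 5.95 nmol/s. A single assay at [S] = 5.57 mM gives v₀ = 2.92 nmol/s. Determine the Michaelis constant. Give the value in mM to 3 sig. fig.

5.78 mM

From v = Vmax[S]/(Km+[S]), Km = [S](Vmax − v)/v.
Km = 5.57 × (5.95 − 2.92) / 2.92 = 16.88/2.92 = 5.78 mM.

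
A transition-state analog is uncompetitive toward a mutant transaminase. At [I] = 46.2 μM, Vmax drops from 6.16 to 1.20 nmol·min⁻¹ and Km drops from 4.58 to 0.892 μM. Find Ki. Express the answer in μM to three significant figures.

Uncompetitive: Vmax,app = Vmax/α (and Km,app = Km/α) with α = 1 + [I]/Ki.
α = Vmax/Vmax,app = 6.16/1.20 = 5.133.
Since α = 1 + [I]/Ki, [I]/Ki = 5.133 − 1 = 4.133 and Ki = 46.2/4.133 = 11.2 μM.

11.2 μM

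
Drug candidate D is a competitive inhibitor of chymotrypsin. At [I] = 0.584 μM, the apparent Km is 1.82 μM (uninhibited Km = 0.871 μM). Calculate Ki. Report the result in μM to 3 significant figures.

0.536 μM

Competitive: Km,app = α·Km with α = 1 + [I]/Ki.
α = Km,app/Km = 1.82/0.871 = 2.090.
Ki = [I]/(α − 1) = 0.584/1.090 = 0.536 μM.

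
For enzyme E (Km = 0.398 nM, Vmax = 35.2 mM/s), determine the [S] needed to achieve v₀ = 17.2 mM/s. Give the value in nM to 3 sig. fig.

The required fractional saturation is v/Vmax = 17.2/35.2 = 0.4886.
Then [S]/(Km+[S]) = 0.4886 ⇒ [S] = 0.398 × 0.4886/(1 − 0.4886) = 0.380 nM.

0.380 nM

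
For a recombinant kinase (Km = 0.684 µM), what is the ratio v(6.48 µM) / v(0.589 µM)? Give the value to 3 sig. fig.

1.95

The fractional saturations are [S]/(Km+[S]) = 0.589/1.273 = 0.4627 and 6.48/7.164 = 0.9045.
v₂/v₁ is just their ratio: 0.9045/0.4627 = 1.95.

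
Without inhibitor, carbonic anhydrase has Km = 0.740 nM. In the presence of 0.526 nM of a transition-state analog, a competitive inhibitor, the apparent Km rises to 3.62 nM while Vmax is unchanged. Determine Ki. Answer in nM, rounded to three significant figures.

0.135 nM

Competitive: Km,app = α·Km with α = 1 + [I]/Ki.
α = Km,app/Km = 3.62/0.740 = 4.892.
Since α = 1 + [I]/Ki, [I]/Ki = 4.892 − 1 = 3.892 and Ki = 0.526/3.892 = 0.135 nM.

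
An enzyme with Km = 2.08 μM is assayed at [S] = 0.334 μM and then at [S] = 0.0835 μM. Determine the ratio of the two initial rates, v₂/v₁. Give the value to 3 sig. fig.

0.279

Since Vmax cancels, v₂/v₁ = [S]₂(Km+[S]₁) / [S]₁(Km+[S]₂).
= 0.0835×(2.08+0.334) / (0.334×(2.08+0.0835)) = 0.2016/0.7226 = 0.279.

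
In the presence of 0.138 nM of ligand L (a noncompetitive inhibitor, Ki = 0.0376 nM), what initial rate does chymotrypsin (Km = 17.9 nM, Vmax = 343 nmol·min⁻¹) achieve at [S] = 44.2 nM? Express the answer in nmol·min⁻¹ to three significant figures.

52.3 nmol·min⁻¹

With α = 1 + [I]/Ki = 1 + 0.138/0.0376 = 4.670, the noncompetitive rate law is v = (Vmax/α)·[S] / (Km + [S]).
v = (343/4.670)×44.2 / (17.9 + 44.2) = 3246/62.10 = 52.3 nmol·min⁻¹.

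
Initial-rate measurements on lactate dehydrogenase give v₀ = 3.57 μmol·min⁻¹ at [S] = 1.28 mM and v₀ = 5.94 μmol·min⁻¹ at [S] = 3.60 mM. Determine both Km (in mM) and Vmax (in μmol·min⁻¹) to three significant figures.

Km = 2.08 mM; Vmax = 9.37 μmol·min⁻¹

In reciprocal form, 1/v = (Km/Vmax)·(1/[S]) + 1/Vmax. The two points give (1/[S], 1/v) = (0.7812, 0.2801) and (0.2778, 0.1684).
Slope = (0.2801 − 0.1684)/(0.7812 − 0.2778) = 0.2220; intercept = 0.2801 − 0.2220×0.7812 = 0.1067.
Vmax = 1/intercept = 9.37 μmol·min⁻¹; Km = slope × Vmax = 0.2220 × 9.37 = 2.08 mM.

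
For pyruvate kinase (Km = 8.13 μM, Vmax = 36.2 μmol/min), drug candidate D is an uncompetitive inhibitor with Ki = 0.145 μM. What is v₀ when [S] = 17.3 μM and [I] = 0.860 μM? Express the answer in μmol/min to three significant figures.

4.89 μmol/min

α = 1 + [I]/Ki = 1 + 0.860/0.145 = 6.931.
For an uncompetitive inhibitor, both parameters are divided by α, giving Vmax/α and Km/α: Km,app = 1.17 μM, Vmax,app = 5.22 μmol/min.
v = Vmax,app·[S]/(Km,app + [S]) = 5.22 × 17.3/(1.17 + 17.3) = 4.89 μmol/min.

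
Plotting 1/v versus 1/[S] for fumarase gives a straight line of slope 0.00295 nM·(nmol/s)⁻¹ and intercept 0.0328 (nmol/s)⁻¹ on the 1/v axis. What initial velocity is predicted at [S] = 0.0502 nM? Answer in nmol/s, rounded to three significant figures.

10.9 nmol/s

The y-intercept is 1/Vmax, so Vmax = 1/0.0328 = 30.5 nmol/s.
The slope is Km/Vmax, so Km = 0.00295 × 30.5 = 0.0899 nM.
Then v = 30.5 × 0.0502/(0.0899 + 0.0502) = 10.9 nmol/s.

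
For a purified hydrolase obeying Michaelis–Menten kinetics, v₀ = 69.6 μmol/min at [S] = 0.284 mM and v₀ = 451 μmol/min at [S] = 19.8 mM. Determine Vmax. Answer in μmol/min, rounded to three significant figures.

In reciprocal form, 1/v = (Km/Vmax)·(1/[S]) + 1/Vmax. The two points give (1/[S], 1/v) = (3.521, 0.01437) and (0.05051, 0.002217).
Slope = (0.01437 − 0.002217)/(3.521 − 0.05051) = 0.003501; intercept = 0.01437 − 0.003501×3.521 = 0.002040.
Vmax = 1/intercept = 490 μmol/min; Km = slope × Vmax = 0.003501 × 490 = 1.72 mM.

490 μmol/min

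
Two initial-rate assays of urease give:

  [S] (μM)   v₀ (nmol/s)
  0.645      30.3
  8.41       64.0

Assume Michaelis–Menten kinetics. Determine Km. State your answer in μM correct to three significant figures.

0.856 μM

In reciprocal form, 1/v = (Km/Vmax)·(1/[S]) + 1/Vmax. The two points give (1/[S], 1/v) = (1.550, 0.03300) and (0.1189, 0.01562).
Slope = (0.03300 − 0.01562)/(1.550 − 0.1189) = 0.01214; intercept = 0.03300 − 0.01214×1.550 = 0.01418.
Vmax = 1/intercept = 70.5 nmol/s; Km = slope × Vmax = 0.01214 × 70.5 = 0.856 μM.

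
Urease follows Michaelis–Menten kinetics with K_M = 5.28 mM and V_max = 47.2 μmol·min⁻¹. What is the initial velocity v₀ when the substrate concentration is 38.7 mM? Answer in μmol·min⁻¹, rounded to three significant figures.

[S]/(Km+[S]) = 38.7/43.98 = 0.8799, the fractional saturation.
v = 0.8799 × Vmax = 0.8799 × 47.2 = 41.5 μmol·min⁻¹.

41.5 μmol·min⁻¹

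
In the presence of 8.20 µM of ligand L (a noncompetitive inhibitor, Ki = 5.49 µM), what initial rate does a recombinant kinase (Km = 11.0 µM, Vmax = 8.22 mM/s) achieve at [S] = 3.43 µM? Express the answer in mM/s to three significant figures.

0.784 mM/s

α = 1 + [I]/Ki = 1 + 8.20/5.49 = 2.494.
For a noncompetitive inhibitor, Vmax is reduced to Vmax/α while Km is unchanged: Km,app = 11.0 µM, Vmax,app = 3.30 mM/s.
v = Vmax,app·[S]/(Km,app + [S]) = 3.30 × 3.43/(11.0 + 3.43) = 0.784 mM/s.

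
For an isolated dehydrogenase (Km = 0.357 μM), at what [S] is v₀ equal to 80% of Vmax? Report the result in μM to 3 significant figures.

1.43 μM

v/Vmax = [S]/(Km+[S]) = 0.8, so [S] = Km·0.8/(1 − 0.8) = 0.357 × 4.000.
[S] = 1.43 μM.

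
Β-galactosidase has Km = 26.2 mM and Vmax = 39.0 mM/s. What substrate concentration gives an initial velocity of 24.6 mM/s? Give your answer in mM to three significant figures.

44.8 mM

Rearranging v = Vmax[S]/(Km+[S]) gives [S] = Km·v/(Vmax − v).
[S] = 26.2 × 24.6 / (39.0 − 24.6) = 644.5/14.40 = 44.8 mM.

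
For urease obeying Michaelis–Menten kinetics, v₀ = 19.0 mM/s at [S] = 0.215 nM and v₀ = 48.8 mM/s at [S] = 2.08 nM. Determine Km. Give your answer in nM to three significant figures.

0.459 nM

From v = Vmax[S]/(Km+[S]), each point gives Vmax = v(Km+[S])/[S].
Equating: 19.0(Km+0.215)/0.215 = 48.8(Km+2.08)/2.08.
88.37·Km + 19.0 = 23.46·Km + 48.8, so (88.37 − 23.46)·Km = 48.8 − 19.0.
Km = 29.80/64.91 = 0.459 nM; then Vmax = 19.0(0.459+0.215)/0.215 = 59.6 mM/s.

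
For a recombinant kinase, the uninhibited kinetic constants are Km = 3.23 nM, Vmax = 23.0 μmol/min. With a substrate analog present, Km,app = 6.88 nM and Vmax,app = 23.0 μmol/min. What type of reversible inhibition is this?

Km increases (3.23 → 6.88 nM) while Vmax is unchanged — the hallmark of competitive inhibition.

competitive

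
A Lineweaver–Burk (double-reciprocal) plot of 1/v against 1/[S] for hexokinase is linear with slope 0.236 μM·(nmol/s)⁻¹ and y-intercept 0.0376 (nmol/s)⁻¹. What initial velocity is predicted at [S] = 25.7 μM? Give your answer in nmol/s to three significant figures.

The y-intercept is 1/Vmax, so Vmax = 1/0.0376 = 26.6 nmol/s.
The slope is Km/Vmax, so Km = 0.236 × 26.6 = 6.28 μM.
Then v = 26.6 × 25.7/(6.28 + 25.7) = 21.4 nmol/s.

21.4 nmol/s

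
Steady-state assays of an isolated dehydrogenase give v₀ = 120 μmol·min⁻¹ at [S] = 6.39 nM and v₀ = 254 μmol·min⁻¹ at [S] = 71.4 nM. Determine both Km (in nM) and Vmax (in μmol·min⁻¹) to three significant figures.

In reciprocal form, 1/v = (Km/Vmax)·(1/[S]) + 1/Vmax. The two points give (1/[S], 1/v) = (0.1565, 0.008333) and (0.01401, 0.003937).
Slope = (0.008333 − 0.003937)/(0.1565 − 0.01401) = 0.03085; intercept = 0.008333 − 0.03085×0.1565 = 0.003505.
Vmax = 1/intercept = 285 μmol·min⁻¹; Km = slope × Vmax = 0.03085 × 285 = 8.80 nM.

Km = 8.80 nM; Vmax = 285 μmol·min⁻¹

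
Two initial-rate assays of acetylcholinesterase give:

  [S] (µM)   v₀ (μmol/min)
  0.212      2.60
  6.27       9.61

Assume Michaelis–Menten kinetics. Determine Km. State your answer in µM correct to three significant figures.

0.653 µM

From v = Vmax[S]/(Km+[S]), each point gives Vmax = v(Km+[S])/[S].
Equating: 2.60(Km+0.212)/0.212 = 9.61(Km+6.27)/6.27.
12.26·Km + 2.60 = 1.533·Km + 9.61, so (12.26 − 1.533)·Km = 9.61 − 2.60.
Km = 7.010/10.73 = 0.653 µM; then Vmax = 2.60(0.653+0.212)/0.212 = 10.6 μmol/min.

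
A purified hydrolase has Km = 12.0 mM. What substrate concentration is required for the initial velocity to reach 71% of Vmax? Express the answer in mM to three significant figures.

29.4 mM

v/Vmax = [S]/(Km+[S]) = 0.71, so [S] = Km·0.71/(1 − 0.71) = 12.0 × 2.448.
[S] = 29.4 mM.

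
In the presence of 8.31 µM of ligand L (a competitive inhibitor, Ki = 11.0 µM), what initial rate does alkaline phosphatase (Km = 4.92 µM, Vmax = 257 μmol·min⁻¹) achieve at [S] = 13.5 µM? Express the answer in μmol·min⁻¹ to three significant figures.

With α = 1 + [I]/Ki = 1 + 8.31/11.0 = 1.755, the competitive rate law is v = Vmax[S] / (αKm + [S]).
v = 257×13.5 / (1.755×4.92 + 13.5) = 3470/22.14 = 157 μmol·min⁻¹.

157 μmol·min⁻¹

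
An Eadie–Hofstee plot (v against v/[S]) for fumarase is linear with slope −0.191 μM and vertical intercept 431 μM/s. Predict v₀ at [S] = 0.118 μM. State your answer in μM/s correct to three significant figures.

165 μM/s

In the Eadie–Hofstee form v = Vmax − Km·(v/[S]), the slope is −Km and the intercept is Vmax, so Km = 0.191 μM and Vmax = 431 μM/s.
v = 431 × 0.118/(0.191 + 0.118) = 165 μM/s.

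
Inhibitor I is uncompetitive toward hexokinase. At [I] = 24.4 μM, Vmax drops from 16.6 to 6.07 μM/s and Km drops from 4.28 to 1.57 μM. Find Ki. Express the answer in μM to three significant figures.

14.1 μM

Uncompetitive: Vmax,app = Vmax/α (and Km,app = Km/α) with α = 1 + [I]/Ki.
α = Vmax/Vmax,app = 16.6/6.07 = 2.735.
Since α = 1 + [I]/Ki, [I]/Ki = 2.735 − 1 = 1.735 and Ki = 24.4/1.735 = 14.1 μM.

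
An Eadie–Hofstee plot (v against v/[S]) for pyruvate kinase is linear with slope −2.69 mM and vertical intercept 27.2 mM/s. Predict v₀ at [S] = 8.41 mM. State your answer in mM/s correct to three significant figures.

20.6 mM/s

In the Eadie–Hofstee form v = Vmax − Km·(v/[S]), the slope is −Km and the intercept is Vmax, so Km = 2.69 mM and Vmax = 27.2 mM/s.
v = 27.2 × 8.41/(2.69 + 8.41) = 20.6 mM/s.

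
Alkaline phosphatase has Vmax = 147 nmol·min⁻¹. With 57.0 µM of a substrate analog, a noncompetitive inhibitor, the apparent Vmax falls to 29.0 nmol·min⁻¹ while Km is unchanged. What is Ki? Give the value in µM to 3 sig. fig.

14.0 µM

Noncompetitive: Vmax,app = Vmax/α with α = 1 + [I]/Ki.
α = Vmax/Vmax,app = 147/29.0 = 5.069.
Since α = 1 + [I]/Ki, [I]/Ki = 5.069 − 1 = 4.069 and Ki = 57.0/4.069 = 14.0 µM.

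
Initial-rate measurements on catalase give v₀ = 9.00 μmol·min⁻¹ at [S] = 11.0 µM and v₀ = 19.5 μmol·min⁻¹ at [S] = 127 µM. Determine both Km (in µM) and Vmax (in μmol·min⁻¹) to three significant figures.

Km = 15.8 µM; Vmax = 21.9 μmol·min⁻¹

In reciprocal form, 1/v = (Km/Vmax)·(1/[S]) + 1/Vmax. The two points give (1/[S], 1/v) = (0.09091, 0.1111) and (0.007874, 0.05128).
Slope = (0.1111 − 0.05128)/(0.09091 − 0.007874) = 0.7205; intercept = 0.1111 − 0.7205×0.09091 = 0.04561.
Vmax = 1/intercept = 21.9 μmol·min⁻¹; Km = slope × Vmax = 0.7205 × 21.9 = 15.8 µM.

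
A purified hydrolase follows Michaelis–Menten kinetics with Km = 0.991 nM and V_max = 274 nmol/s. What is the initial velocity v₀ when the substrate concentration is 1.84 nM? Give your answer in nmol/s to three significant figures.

178 nmol/s

[S]/(Km+[S]) = 1.84/2.831 = 0.6499, the fractional saturation.
v = 0.6499 × Vmax = 0.6499 × 274 = 178 nmol/s.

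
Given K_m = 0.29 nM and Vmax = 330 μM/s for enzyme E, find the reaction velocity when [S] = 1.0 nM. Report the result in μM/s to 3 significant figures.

[S]/(Km+[S]) = 1.0/1.290 = 0.7752, the fractional saturation.
v = 0.7752 × Vmax = 0.7752 × 330 = 256 μM/s.

256 μM/s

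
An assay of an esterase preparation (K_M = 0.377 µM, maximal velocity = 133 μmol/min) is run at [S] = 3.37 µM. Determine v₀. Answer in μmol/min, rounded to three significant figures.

120 μmol/min

[S]/(Km+[S]) = 3.37/3.747 = 0.8994, the fractional saturation.
v = 0.8994 × Vmax = 0.8994 × 133 = 120 μmol/min.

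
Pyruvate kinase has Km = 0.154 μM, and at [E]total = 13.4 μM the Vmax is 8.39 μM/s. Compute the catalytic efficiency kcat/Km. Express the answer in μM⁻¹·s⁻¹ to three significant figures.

4.07 μM⁻¹·s⁻¹

kcat = Vmax/[E]total = 8.39/13.4 = 0.626 s⁻¹.
kcat/Km = 0.626/0.154 = 4.07 μM⁻¹·s⁻¹.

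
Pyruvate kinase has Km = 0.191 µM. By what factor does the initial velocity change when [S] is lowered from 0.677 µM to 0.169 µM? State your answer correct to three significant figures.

Since Vmax cancels, v₂/v₁ = [S]₂(Km+[S]₁) / [S]₁(Km+[S]₂).
= 0.169×(0.191+0.677) / (0.677×(0.191+0.169)) = 0.1467/0.2437 = 0.602.

0.602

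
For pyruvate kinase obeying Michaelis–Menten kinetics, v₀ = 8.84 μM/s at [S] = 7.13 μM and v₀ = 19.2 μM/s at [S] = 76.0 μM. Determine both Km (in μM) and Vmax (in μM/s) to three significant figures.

From v = Vmax[S]/(Km+[S]), each point gives Vmax = v(Km+[S])/[S].
Equating: 8.84(Km+7.13)/7.13 = 19.2(Km+76.0)/76.0.
1.240·Km + 8.84 = 0.2526·Km + 19.2, so (1.240 − 0.2526)·Km = 19.2 − 8.84.
Km = 10.36/0.9872 = 10.5 μM; then Vmax = 8.84(10.5+7.13)/7.13 = 21.9 μM/s.

Km = 10.5 μM; Vmax = 21.9 μM/s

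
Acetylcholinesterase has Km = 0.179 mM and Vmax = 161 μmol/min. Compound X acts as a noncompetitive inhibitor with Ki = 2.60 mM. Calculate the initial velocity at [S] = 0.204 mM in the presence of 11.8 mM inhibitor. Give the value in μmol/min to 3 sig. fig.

15.5 μmol/min

α = 1 + [I]/Ki = 1 + 11.8/2.60 = 5.538.
For a noncompetitive inhibitor, Vmax is reduced to Vmax/α while Km is unchanged: Km,app = 0.179 mM, Vmax,app = 29.1 μmol/min.
v = Vmax,app·[S]/(Km,app + [S]) = 29.1 × 0.204/(0.179 + 0.204) = 15.5 μmol/min.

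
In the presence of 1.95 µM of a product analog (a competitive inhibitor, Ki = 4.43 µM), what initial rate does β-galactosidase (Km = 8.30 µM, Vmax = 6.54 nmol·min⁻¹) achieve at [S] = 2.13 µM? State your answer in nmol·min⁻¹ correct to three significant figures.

0.989 nmol·min⁻¹

α = 1 + [I]/Ki = 1 + 1.95/4.43 = 1.440.
For a competitive inhibitor, Vmax is unchanged and the apparent Km becomes α·Km: Km,app = 12.0 µM, Vmax,app = 6.54 nmol·min⁻¹.
v = Vmax,app·[S]/(Km,app + [S]) = 6.54 × 2.13/(12.0 + 2.13) = 0.989 nmol·min⁻¹.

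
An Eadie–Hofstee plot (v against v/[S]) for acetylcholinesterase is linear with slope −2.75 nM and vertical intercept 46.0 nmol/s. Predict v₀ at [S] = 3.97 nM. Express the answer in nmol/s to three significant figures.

27.2 nmol/s

In the Eadie–Hofstee form v = Vmax − Km·(v/[S]), the slope is −Km and the intercept is Vmax, so Km = 2.75 nM and Vmax = 46.0 nmol/s.
v = 46.0 × 3.97/(2.75 + 3.97) = 27.2 nmol/s.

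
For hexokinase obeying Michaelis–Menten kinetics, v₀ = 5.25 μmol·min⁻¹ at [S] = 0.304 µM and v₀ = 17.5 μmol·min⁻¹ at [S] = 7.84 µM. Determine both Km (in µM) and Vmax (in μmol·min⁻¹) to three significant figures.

Km = 0.815 µM; Vmax = 19.3 μmol·min⁻¹

From v = Vmax[S]/(Km+[S]), each point gives Vmax = v(Km+[S])/[S].
Equating: 5.25(Km+0.304)/0.304 = 17.5(Km+7.84)/7.84.
17.27·Km + 5.25 = 2.232·Km + 17.5, so (17.27 − 2.232)·Km = 17.5 − 5.25.
Km = 12.25/15.04 = 0.815 µM; then Vmax = 5.25(0.815+0.304)/0.304 = 19.3 μmol·min⁻¹.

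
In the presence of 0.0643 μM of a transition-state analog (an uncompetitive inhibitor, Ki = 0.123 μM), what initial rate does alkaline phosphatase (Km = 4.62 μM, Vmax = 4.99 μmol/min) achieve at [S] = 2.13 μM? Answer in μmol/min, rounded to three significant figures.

1.35 μmol/min

α = 1 + [I]/Ki = 1 + 0.0643/0.123 = 1.523.
For an uncompetitive inhibitor, both parameters are divided by α, giving Vmax/α and Km/α: Km,app = 3.03 μM, Vmax,app = 3.28 μmol/min.
v = Vmax,app·[S]/(Km,app + [S]) = 3.28 × 2.13/(3.03 + 2.13) = 1.35 μmol/min.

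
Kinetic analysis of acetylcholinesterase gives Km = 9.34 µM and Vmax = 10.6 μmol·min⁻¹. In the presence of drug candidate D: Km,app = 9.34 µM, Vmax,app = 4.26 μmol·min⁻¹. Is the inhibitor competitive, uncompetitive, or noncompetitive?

Vmax decreases (10.6 → 4.26 μmol·min⁻¹) while Km is unchanged — pure noncompetitive inhibition.

noncompetitive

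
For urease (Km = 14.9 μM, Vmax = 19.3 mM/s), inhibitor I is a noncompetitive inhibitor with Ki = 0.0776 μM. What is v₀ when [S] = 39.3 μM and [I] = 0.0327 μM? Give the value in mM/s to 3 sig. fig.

9.85 mM/s

With α = 1 + [I]/Ki = 1 + 0.0327/0.0776 = 1.421, the noncompetitive rate law is v = (Vmax/α)·[S] / (Km + [S]).
v = (19.3/1.421)×39.3 / (14.9 + 39.3) = 533.6/54.20 = 9.85 mM/s.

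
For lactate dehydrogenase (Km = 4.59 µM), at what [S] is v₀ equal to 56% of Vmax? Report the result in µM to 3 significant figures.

5.84 µM

v/Vmax = [S]/(Km+[S]) = 0.56, so [S] = Km·0.56/(1 − 0.56) = 4.59 × 1.273.
[S] = 5.84 µM.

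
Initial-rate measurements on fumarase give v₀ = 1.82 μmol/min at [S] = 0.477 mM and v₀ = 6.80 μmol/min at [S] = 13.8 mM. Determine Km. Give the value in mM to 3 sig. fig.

From v = Vmax[S]/(Km+[S]), each point gives Vmax = v(Km+[S])/[S].
Equating: 1.82(Km+0.477)/0.477 = 6.80(Km+13.8)/13.8.
3.816·Km + 1.82 = 0.4928·Km + 6.80, so (3.816 − 0.4928)·Km = 6.80 − 1.82.
Km = 4.980/3.323 = 1.50 mM; then Vmax = 1.82(1.50+0.477)/0.477 = 7.54 μmol/min.

1.50 mM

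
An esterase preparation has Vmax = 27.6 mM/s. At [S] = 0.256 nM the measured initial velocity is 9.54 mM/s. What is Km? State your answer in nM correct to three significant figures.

v/Vmax = 9.54/27.6 = 0.3457 = [S]/(Km+[S]).
So Km + [S] = [S]/0.3457 = 0.7406 nM, giving Km = 0.7406 − 0.256 = 0.485 nM.

0.485 nM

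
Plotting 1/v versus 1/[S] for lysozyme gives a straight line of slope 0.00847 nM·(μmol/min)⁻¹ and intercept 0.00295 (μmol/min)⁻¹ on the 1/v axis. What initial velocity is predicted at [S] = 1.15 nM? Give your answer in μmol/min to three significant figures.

96.9 μmol/min

The y-intercept is 1/Vmax, so Vmax = 1/0.00295 = 339 μmol/min.
The slope is Km/Vmax, so Km = 0.00847 × 339 = 2.87 nM.
Then v = 339 × 1.15/(2.87 + 1.15) = 96.9 μmol/min.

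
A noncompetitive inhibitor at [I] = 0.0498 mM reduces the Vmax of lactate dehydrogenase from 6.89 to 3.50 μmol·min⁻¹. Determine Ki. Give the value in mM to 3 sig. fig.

0.0514 mM

Noncompetitive: Vmax,app = Vmax/α with α = 1 + [I]/Ki.
α = Vmax/Vmax,app = 6.89/3.50 = 1.969.
Ki = [I]/(α − 1) = 0.0498/0.9686 = 0.0514 mM.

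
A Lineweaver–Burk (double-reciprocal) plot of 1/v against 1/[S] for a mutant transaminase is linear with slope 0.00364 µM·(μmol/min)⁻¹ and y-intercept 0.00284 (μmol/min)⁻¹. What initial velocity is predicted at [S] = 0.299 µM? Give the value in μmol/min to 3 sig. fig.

The y-intercept is 1/Vmax, so Vmax = 1/0.00284 = 352 μmol/min.
The slope is Km/Vmax, so Km = 0.00364 × 352 = 1.28 µM.
Then v = 352 × 0.299/(1.28 + 0.299) = 66.6 μmol/min.

66.6 μmol/min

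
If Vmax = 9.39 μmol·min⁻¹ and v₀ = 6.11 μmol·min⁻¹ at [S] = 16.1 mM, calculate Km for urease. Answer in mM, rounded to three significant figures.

8.64 mM

From v = Vmax[S]/(Km+[S]), Km = [S](Vmax − v)/v.
Km = 16.1 × (9.39 − 6.11) / 6.11 = 52.81/6.11 = 8.64 mM.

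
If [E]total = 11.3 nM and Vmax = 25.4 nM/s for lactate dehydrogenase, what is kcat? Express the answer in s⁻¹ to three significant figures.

2.25 s⁻¹

kcat = Vmax/[E]total = 25.4 nM/s / 11.3 nM = 2.25 s⁻¹.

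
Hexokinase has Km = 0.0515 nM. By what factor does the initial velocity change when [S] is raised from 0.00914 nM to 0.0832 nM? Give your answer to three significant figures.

4.10

Since Vmax cancels, v₂/v₁ = [S]₂(Km+[S]₁) / [S]₁(Km+[S]₂).
= 0.0832×(0.0515+0.00914) / (0.00914×(0.0515+0.0832)) = 0.005045/0.001231 = 4.10.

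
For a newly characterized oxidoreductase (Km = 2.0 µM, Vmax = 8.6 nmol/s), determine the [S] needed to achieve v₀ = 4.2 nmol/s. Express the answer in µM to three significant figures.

Rearranging v = Vmax[S]/(Km+[S]) gives [S] = Km·v/(Vmax − v).
[S] = 2.0 × 4.2 / (8.6 − 4.2) = 8.400/4.400 = 1.91 µM.

1.91 µM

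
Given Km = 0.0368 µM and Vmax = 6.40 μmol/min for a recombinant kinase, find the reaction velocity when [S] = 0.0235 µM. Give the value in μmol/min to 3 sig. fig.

v = Vmax·[S]/(Km + [S]) = 6.40 × 0.0235 / (0.0368 + 0.0235)
  = 0.1504 / 0.06030 = 2.49 μmol/min.

2.49 μmol/min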